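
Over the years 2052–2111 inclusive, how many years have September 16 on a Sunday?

9

Track September 16's weekday year by year (advancing +1, or +2 across a Feb 29):
  2052: Mon  2053: Tue (+1)  2054: Wed (+1)  2055: Thu (+1)  2056: Sat (+2)
  2057: Sun (+1) ✓  2058: Mon (+1)  2059: Tue (+1)  2060: Thu (+2)  2061: Fri (+1)
  2062: Sat (+1)  2063: Sun (+1) ✓  2064: Tue (+2)  2065: Wed (+1)  … (32 more years) …
  2098: Tue (+1)  2099: Wed (+1)  2100: Thu (+1)  2101: Fri (+1)  2102: Sat (+1)
  2103: Sun (+1) ✓  2104: Tue (+2)  2105: Wed (+1)  2106: Thu (+1)  2107: Fri (+1)
  2108: Sun (+2) ✓  2109: Mon (+1)  2110: Tue (+1)  2111: Wed (+1)
Sunday years: 2057, 2063, 2068, 2074, 2085, 2091, 2096, 2103, 2108 — 9 in total.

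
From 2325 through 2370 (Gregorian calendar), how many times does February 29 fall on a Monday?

Leap years in 2325–2370: 11 of them.
Feb 29 weekday advances by 5 (mod 7) from one leap year to the next four years later (or differs when a century non-leap intervenes).
Leap-day weekdays: 2328:Wed 2332:Mon✓ 2336:Sat 2340:Thu 2344:Tue 2348:Sun 2352:Fri 2356:Wed 2360:Mon✓ 2364:Sat 2368:Thu
Monday: 2332, 2360 → 2.

2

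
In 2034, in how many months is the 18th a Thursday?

Check the 18th of each month of 2034: Jan 18: Wed, Feb 18: Sat, Mar 18: Sat, Apr 18: Tue, May 18: Thu, Jun 18: Sun, Jul 18: Tue, Aug 18: Fri, Sep 18: Mon, Oct 18: Wed, Nov 18: Sat, Dec 18: Mon.
Thursday occurs in May — 1 month.

1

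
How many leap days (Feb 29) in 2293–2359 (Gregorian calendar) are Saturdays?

Leap years in 2293–2359: 15 of them.
Feb 29 weekday advances by 5 (mod 7) from one leap year to the next four years later (or differs when a century non-leap intervenes).
Leap-day weekdays: 2296:Sat✓ 2304:Mon 2308:Sat✓ 2312:Thu 2316:Tue 2320:Sun 2324:Fri 2328:Wed 2332:Mon 2336:Sat✓ 2340:Thu 2344:Tue 2348:Sun 2352:Fri 2356:Wed
Saturday: 2296, 2308, 2336 → 3.

3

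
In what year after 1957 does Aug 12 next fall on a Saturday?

1961

From one year to the next, a fixed date's weekday advances by 1, or by 2 when a Feb 29 lies between the two dates.
1957: August 12 is Monday.
1958: Tuesday (+1)
1959: Wednesday (+1)
1960: Friday (+2)
1961: Saturday (+1)
Aug 12 falls on a Saturday in 1961.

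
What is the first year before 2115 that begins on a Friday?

Jan 1 advances by 2 weekdays after a leap year and by 1 after a common year.
2115: Jan 1 is Tuesday.
2114: Monday
2113: Sunday
2112: Friday (leap)
2112 begins on a Friday

2112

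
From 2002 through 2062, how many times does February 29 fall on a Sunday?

Leap years in 2002–2062: 15 of them.
Feb 29 weekday advances by 5 (mod 7) from one leap year to the next four years later (or differs when a century non-leap intervenes).
Leap-day weekdays: 2004:Sun✓ 2008:Fri 2012:Wed 2016:Mon 2020:Sat 2024:Thu 2028:Tue 2032:Sun✓ 2036:Fri 2040:Wed 2044:Mon 2048:Sat 2052:Thu 2056:Tue 2060:Sun✓
Sunday: 2004, 2032, 2060 → 3.

3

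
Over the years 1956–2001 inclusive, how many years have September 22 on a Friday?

7

Track September 22's weekday year by year (advancing +1, or +2 across a Feb 29):
  1956: Sat  1957: Sun (+1)  1958: Mon (+1)  1959: Tue (+1)  1960: Thu (+2)
  1961: Fri (+1) ✓  1962: Sat (+1)  1963: Sun (+1)  1964: Tue (+2)  1965: Wed (+1)
  1966: Thu (+1)  1967: Fri (+1) ✓  1968: Sun (+2)  1969: Mon (+1)  … (18 more years) …
  1988: Thu (+2)  1989: Fri (+1) ✓  1990: Sat (+1)  1991: Sun (+1)  1992: Tue (+2)
  1993: Wed (+1)  1994: Thu (+1)  1995: Fri (+1) ✓  1996: Sun (+2)  1997: Mon (+1)
  1998: Tue (+1)  1999: Wed (+1)  2000: Fri (+2) ✓  2001: Sat (+1)
Friday years: 1961, 1967, 1972, 1978, 1989, 1995, 2000 — 7 in total.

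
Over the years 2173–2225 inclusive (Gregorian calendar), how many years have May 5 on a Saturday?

Track May 5's weekday year by year (advancing +1, or +2 across a Feb 29):
  2173: Wed  2174: Thu (+1)  2175: Fri (+1)  2176: Sun (+2)  2177: Mon (+1)
  2178: Tue (+1)  2179: Wed (+1)  2180: Fri (+2)  2181: Sat (+1) ✓  2182: Sun (+1)
  2183: Mon (+1)  2184: Wed (+2)  2185: Thu (+1)  2186: Fri (+1)  … (25 more years) …
  2212: Tue (+2)  2213: Wed (+1)  2214: Thu (+1)  2215: Fri (+1)  2216: Sun (+2)
  2217: Mon (+1)  2218: Tue (+1)  2219: Wed (+1)  2220: Fri (+2)  2221: Sat (+1) ✓
  2222: Sun (+1)  2223: Mon (+1)  2224: Wed (+2)  2225: Thu (+1)
Saturday years: 2181, 2187, 2192, 2198, 2204, 2210, 2221 — 7 in total.

7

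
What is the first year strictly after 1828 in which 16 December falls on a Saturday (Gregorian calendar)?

From one year to the next, a fixed date's weekday advances by 1, or by 2 when a Feb 29 lies between the two dates.
1828: December 16 is Tuesday.
1829: Wednesday (+1)
1830: Thursday (+1)
1831: Friday (+1)
1832: Sunday (+2)
1833: Monday (+1)
1834: Tuesday (+1)
1835: Wednesday (+1)
1836: Friday (+2)
1837: Saturday (+1)
16 December falls on a Saturday in 1837.

1837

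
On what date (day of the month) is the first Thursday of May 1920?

6

May 1, 1920 is a Saturday, so the first Thursday is the 6th.
The first Thursday is 6 + 0 = 6.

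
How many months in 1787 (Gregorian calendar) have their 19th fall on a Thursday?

2

Check the 19th of each month of 1787: Jan 19: Fri, Feb 19: Mon, Mar 19: Mon, Apr 19: Thu, May 19: Sat, Jun 19: Tue, Jul 19: Thu, Aug 19: Sun, Sep 19: Wed, Oct 19: Fri, Nov 19: Mon, Dec 19: Wed.
Thursday occurs in April, July — 2 months.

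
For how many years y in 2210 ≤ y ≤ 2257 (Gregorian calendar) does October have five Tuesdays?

October has 31 days; it has five Tuesdays when Tuesday falls among the first (month-length − 28) days — i.e. when October 1 is one of Tuesday/Monday/Sunday.
October 1 by year: 2210:Mon✓ 2211:Tue✓ 2212:Thu 2213:Fri 2214:Sat 2215:Sun✓ 2216:Tue✓ 2217:Wed 2218:Thu 2219:Fri 2220:Sun✓ 2221:Mon✓ 2222:Tue✓ 2223:Wed 2224:Fri …(18 more)… 2243:Sun✓ 2244:Tue✓ 2245:Wed 2246:Thu 2247:Fri 2248:Sun✓ 2249:Mon✓ 2250:Tue✓ 2251:Wed 2252:Fri 2253:Sat 2254:Sun✓ 2255:Mon✓ 2256:Wed 2257:Thu
Years with five Tuesdays: 2210, 2211, 2215, 2216, 2220, 2221, 2222, 2226, 2227, 2232, 2233, 2237, 2238, 2239, 2243, 2244, 2248, 2249, 2250, 2254, 2255 → 21.

21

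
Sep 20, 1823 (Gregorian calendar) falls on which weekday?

Saturday

January 1, 1823 is a Wednesday.
September 20 is day 263 of the year, i.e. 262 days after Jan 1.
262 mod 7 = 3, so advance 3 weekdays from Wednesday: Saturday.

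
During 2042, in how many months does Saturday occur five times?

A month of length L has five Saturdays iff its first Saturday is on day ≤ L−28 (so day 1–3 in a 31-day month, 1–2 in a 30-day month, day 1 in a leap February).
Checking each month of 2042: Jan starts Wed (31d); Feb starts Sat (28d); Mar starts Sat (31d) ✓; Apr starts Tue (30d); May starts Thu (31d) ✓; Jun starts Sun (30d); Jul starts Tue (31d); Aug starts Fri (31d) ✓; Sep starts Mon (30d); Oct starts Wed (31d); Nov starts Sat (30d) ✓; Dec starts Mon (31d).
Five-Saturday months: March, May, August, November → 4.

4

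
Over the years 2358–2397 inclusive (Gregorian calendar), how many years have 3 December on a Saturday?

Track 3 December's weekday year by year (advancing +1, or +2 across a Feb 29):
  2358: Wed  2359: Thu (+1)  2360: Sat (+2) ✓  2361: Sun (+1)  2362: Mon (+1)
  2363: Tue (+1)  2364: Thu (+2)  2365: Fri (+1)  2366: Sat (+1) ✓  2367: Sun (+1)
  2368: Tue (+2)  2369: Wed (+1)  2370: Thu (+1)  2371: Fri (+1)  … (12 more years) …
  2384: Mon (+2)  2385: Tue (+1)  2386: Wed (+1)  2387: Thu (+1)  2388: Sat (+2) ✓
  2389: Sun (+1)  2390: Mon (+1)  2391: Tue (+1)  2392: Thu (+2)  2393: Fri (+1)
  2394: Sat (+1) ✓  2395: Sun (+1)  2396: Tue (+2)  2397: Wed (+1)
Saturday years: 2360, 2366, 2377, 2383, 2388, 2394 — 6 in total.

6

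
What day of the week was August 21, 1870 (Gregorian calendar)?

Sunday

January 1, 1870 is a Saturday.
August 21 is day 233 of the year, i.e. 232 days after Jan 1.
232 mod 7 = 1, so advance 1 weekday from Saturday: Sunday.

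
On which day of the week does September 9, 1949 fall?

Friday

January 1, 1949 is a Saturday.
September 9 is day 252 of the year, i.e. 251 days after Jan 1.
251 mod 7 = 6, so advance 6 weekdays from Saturday: Friday.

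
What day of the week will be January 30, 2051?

January 1, 2051 is a Sunday.
January 30 is day 30 of the year, i.e. 29 days after Jan 1.
29 mod 7 = 1, so advance 1 weekday from Sunday: Monday.

Monday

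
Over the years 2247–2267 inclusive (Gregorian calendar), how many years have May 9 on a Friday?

3

Track May 9's weekday year by year (advancing +1, or +2 across a Feb 29):
  2247: Sun  2248: Tue (+2)  2249: Wed (+1)  2250: Thu (+1)  2251: Fri (+1) ✓
  2252: Sun (+2)  2253: Mon (+1)  2254: Tue (+1)  2255: Wed (+1)  2256: Fri (+2) ✓
  2257: Sat (+1)  2258: Sun (+1)  2259: Mon (+1)  2260: Wed (+2)  2261: Thu (+1)
  2262: Fri (+1) ✓  2263: Sat (+1)  2264: Mon (+2)  2265: Tue (+1)  2266: Wed (+1)
  2267: Thu (+1)
Friday years: 2251, 2256, 2262 — 3 in total.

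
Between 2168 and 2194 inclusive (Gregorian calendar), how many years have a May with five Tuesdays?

May has 31 days; it has five Tuesdays when Tuesday falls among the first (month-length − 28) days — i.e. when May 1 is one of Tuesday/Monday/Sunday.
May 1 by year: 2168:Sun✓ 2169:Mon✓ 2170:Tue✓ 2171:Wed 2172:Fri 2173:Sat 2174:Sun✓ 2175:Mon✓ 2176:Wed 2177:Thu 2178:Fri 2179:Sat 2180:Mon✓ 2181:Tue✓ 2182:Wed 2183:Thu 2184:Sat 2185:Sun✓ 2186:Mon✓ 2187:Tue✓ 2188:Thu 2189:Fri 2190:Sat 2191:Sun✓ 2192:Tue✓ 2193:Wed 2194:Thu
Years with five Tuesdays: 2168, 2169, 2170, 2174, 2175, 2180, 2181, 2185, 2186, 2187, 2191, 2192 → 12.

12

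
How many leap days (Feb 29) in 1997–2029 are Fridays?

1

Leap years in 1997–2029: 8 of them.
Feb 29 weekday advances by 5 (mod 7) from one leap year to the next four years later (or differs when a century non-leap intervenes).
Leap-day weekdays: 2000:Tue 2004:Sun 2008:Fri✓ 2012:Wed 2016:Mon 2020:Sat 2024:Thu 2028:Tue
Friday: 2008 → 1.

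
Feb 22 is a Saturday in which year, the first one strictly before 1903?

1902

From one year to the next, a fixed date's weekday advances by 1, or by 2 when a Feb 29 lies between the two dates.
1903: February 22 is Sunday.
1902: Saturday (−1)
Feb 22 falls on a Saturday in 1902.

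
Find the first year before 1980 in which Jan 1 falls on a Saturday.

1977

Jan 1 advances by 2 weekdays after a leap year and by 1 after a common year.
1980: Jan 1 is Tuesday (leap).
1979: Monday
1978: Sunday
1977: Saturday
1977 begins on a Saturday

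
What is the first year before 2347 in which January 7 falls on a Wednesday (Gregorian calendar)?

2342

From one year to the next, a fixed date's weekday advances by 1, or by 2 when a Feb 29 lies between the two dates.
2347: January 7 is Tuesday.
2346: Monday (−1)
2345: Sunday (−1)
2344: Friday (−2)
2343: Thursday (−1)
2342: Wednesday (−1)
January 7 falls on a Wednesday in 2342.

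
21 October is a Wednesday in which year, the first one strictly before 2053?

From one year to the next, a fixed date's weekday advances by 1, or by 2 when a Feb 29 lies between the two dates.
2053: October 21 is Tuesday.
2052: Monday (−1)
2051: Saturday (−2)
2050: Friday (−1)
2049: Thursday (−1)
2048: Wednesday (−1)
21 October falls on a Wednesday in 2048.

2048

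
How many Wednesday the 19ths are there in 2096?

Check the 19th of each month of 2096: Jan 19: Thu, Feb 19: Sun, Mar 19: Mon, Apr 19: Thu, May 19: Sat, Jun 19: Tue, Jul 19: Thu, Aug 19: Sun, Sep 19: Wed, Oct 19: Fri, Nov 19: Mon, Dec 19: Wed.
Wednesday occurs in September, December — 2 months.

2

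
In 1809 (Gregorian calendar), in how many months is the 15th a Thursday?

Check the 15th of each month of 1809: Jan 15: Sun, Feb 15: Wed, Mar 15: Wed, Apr 15: Sat, May 15: Mon, Jun 15: Thu, Jul 15: Sat, Aug 15: Tue, Sep 15: Fri, Oct 15: Sun, Nov 15: Wed, Dec 15: Fri.
Thursday occurs in June — 1 month.

1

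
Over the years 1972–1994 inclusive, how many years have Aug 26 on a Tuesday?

3

Track Aug 26's weekday year by year (advancing +1, or +2 across a Feb 29):
  1972: Sat  1973: Sun (+1)  1974: Mon (+1)  1975: Tue (+1) ✓  1976: Thu (+2)
  1977: Fri (+1)  1978: Sat (+1)  1979: Sun (+1)  1980: Tue (+2) ✓  1981: Wed (+1)
  1982: Thu (+1)  1983: Fri (+1)  1984: Sun (+2)  1985: Mon (+1)  1986: Tue (+1) ✓
  1987: Wed (+1)  1988: Fri (+2)  1989: Sat (+1)  1990: Sun (+1)  1991: Mon (+1)
  1992: Wed (+2)  1993: Thu (+1)  1994: Fri (+1)
Tuesday years: 1975, 1980, 1986 — 3 in total.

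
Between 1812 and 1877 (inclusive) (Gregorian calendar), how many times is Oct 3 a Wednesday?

Track Oct 3's weekday year by year (advancing +1, or +2 across a Feb 29):
  1812: Sat  1813: Sun (+1)  1814: Mon (+1)  1815: Tue (+1)  1816: Thu (+2)
  1817: Fri (+1)  1818: Sat (+1)  1819: Sun (+1)  1820: Tue (+2)  1821: Wed (+1) ✓
  1822: Thu (+1)  1823: Fri (+1)  1824: Sun (+2)  1825: Mon (+1)  … (38 more years) …
  1864: Mon (+2)  1865: Tue (+1)  1866: Wed (+1) ✓  1867: Thu (+1)  1868: Sat (+2)
  1869: Sun (+1)  1870: Mon (+1)  1871: Tue (+1)  1872: Thu (+2)  1873: Fri (+1)
  1874: Sat (+1)  1875: Sun (+1)  1876: Tue (+2)  1877: Wed (+1) ✓
Wednesday years: 1821, 1827, 1832, 1838, 1849, 1855, 1860, 1866, 1877 — 9 in total.

9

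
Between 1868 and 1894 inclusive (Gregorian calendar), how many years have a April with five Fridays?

April has 30 days; it has five Fridays when Friday falls among the first (month-length − 28) days — i.e. when April 1 is one of Friday/Thursday.
April 1 by year: 1868:Wed 1869:Thu✓ 1870:Fri✓ 1871:Sat 1872:Mon 1873:Tue 1874:Wed 1875:Thu✓ 1876:Sat 1877:Sun 1878:Mon 1879:Tue 1880:Thu✓ 1881:Fri✓ 1882:Sat 1883:Sun 1884:Tue 1885:Wed 1886:Thu✓ 1887:Fri✓ 1888:Sun 1889:Mon 1890:Tue 1891:Wed 1892:Fri✓ 1893:Sat 1894:Sun
Years with five Fridays: 1869, 1870, 1875, 1880, 1881, 1886, 1887, 1892 → 8.

8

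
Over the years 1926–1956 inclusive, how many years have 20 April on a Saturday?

Track 20 April's weekday year by year (advancing +1, or +2 across a Feb 29):
  1926: Tue  1927: Wed (+1)  1928: Fri (+2)  1929: Sat (+1) ✓  1930: Sun (+1)
  1931: Mon (+1)  1932: Wed (+2)  1933: Thu (+1)  1934: Fri (+1)  1935: Sat (+1) ✓
  1936: Mon (+2)  1937: Tue (+1)  1938: Wed (+1)  1939: Thu (+1)  … (3 more years) …
  1943: Tue (+1)  1944: Thu (+2)  1945: Fri (+1)  1946: Sat (+1) ✓  1947: Sun (+1)
  1948: Tue (+2)  1949: Wed (+1)  1950: Thu (+1)  1951: Fri (+1)  1952: Sun (+2)
  1953: Mon (+1)  1954: Tue (+1)  1955: Wed (+1)  1956: Fri (+2)
Saturday years: 1929, 1935, 1940, 1946 — 4 in total.

4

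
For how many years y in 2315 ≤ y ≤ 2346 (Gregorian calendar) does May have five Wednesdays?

May has 31 days; it has five Wednesdays when Wednesday falls among the first (month-length − 28) days — i.e. when May 1 is one of Wednesday/Tuesday/Monday.
May 1 by year: 2315:Sat 2316:Mon✓ 2317:Tue✓ 2318:Wed✓ 2319:Thu 2320:Sat 2321:Sun 2322:Mon✓ 2323:Tue✓ 2324:Thu 2325:Fri 2326:Sat 2327:Sun 2328:Tue✓ 2329:Wed✓ 2330:Thu 2331:Fri 2332:Sun 2333:Mon✓ 2334:Tue✓ 2335:Wed✓ 2336:Fri 2337:Sat 2338:Sun 2339:Mon✓ 2340:Wed✓ 2341:Thu 2342:Fri 2343:Sat 2344:Mon✓ 2345:Tue✓ 2346:Wed✓
Years with five Wednesdays: 2316, 2317, 2318, 2322, 2323, 2328, 2329, 2333, 2334, 2335, 2339, 2340, 2344, 2345, 2346 → 15.

15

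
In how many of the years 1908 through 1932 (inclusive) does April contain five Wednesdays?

April has 30 days; it has five Wednesdays when Wednesday falls among the first (month-length − 28) days — i.e. when April 1 is one of Wednesday/Tuesday.
April 1 by year: 1908:Wed✓ 1909:Thu 1910:Fri 1911:Sat 1912:Mon 1913:Tue✓ 1914:Wed✓ 1915:Thu 1916:Sat 1917:Sun 1918:Mon 1919:Tue✓ 1920:Thu 1921:Fri 1922:Sat 1923:Sun 1924:Tue✓ 1925:Wed✓ 1926:Thu 1927:Fri 1928:Sun 1929:Mon 1930:Tue✓ 1931:Wed✓ 1932:Fri
Years with five Wednesdays: 1908, 1913, 1914, 1919, 1924, 1925, 1930, 1931 → 8.

8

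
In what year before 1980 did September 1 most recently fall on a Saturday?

1979

From one year to the next, a fixed date's weekday advances by 1, or by 2 when a Feb 29 lies between the two dates.
1980: September 1 is Monday.
1979: Saturday (−2)
September 1 falls on a Saturday in 1979.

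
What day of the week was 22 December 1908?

Tuesday

January 1, 1908 is a Wednesday.
December 22 is day 357 of the year, i.e. 356 days after Jan 1.
356 mod 7 = 6, so advance 6 weekdays from Wednesday: Tuesday.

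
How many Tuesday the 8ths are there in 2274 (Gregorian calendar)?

2

Check the 8th of each month of 2274: Jan 8: Thu, Feb 8: Sun, Mar 8: Sun, Apr 8: Wed, May 8: Fri, Jun 8: Mon, Jul 8: Wed, Aug 8: Sat, Sep 8: Tue, Oct 8: Thu, Nov 8: Sun, Dec 8: Tue.
Tuesday occurs in September, December — 2 months.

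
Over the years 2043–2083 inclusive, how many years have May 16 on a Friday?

5

Track May 16's weekday year by year (advancing +1, or +2 across a Feb 29):
  2043: Sat  2044: Mon (+2)  2045: Tue (+1)  2046: Wed (+1)  2047: Thu (+1)
  2048: Sat (+2)  2049: Sun (+1)  2050: Mon (+1)  2051: Tue (+1)  2052: Thu (+2)
  2053: Fri (+1) ✓  2054: Sat (+1)  2055: Sun (+1)  2056: Tue (+2)  … (13 more years) …
  2070: Fri (+1) ✓  2071: Sat (+1)  2072: Mon (+2)  2073: Tue (+1)  2074: Wed (+1)
  2075: Thu (+1)  2076: Sat (+2)  2077: Sun (+1)  2078: Mon (+1)  2079: Tue (+1)
  2080: Thu (+2)  2081: Fri (+1) ✓  2082: Sat (+1)  2083: Sun (+1)
Friday years: 2053, 2059, 2064, 2070, 2081 — 5 in total.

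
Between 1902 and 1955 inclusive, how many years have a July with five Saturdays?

July has 31 days; it has five Saturdays when Saturday falls among the first (month-length − 28) days — i.e. when July 1 is one of Saturday/Friday/Thursday.
July 1 by year: 1902:Tue 1903:Wed 1904:Fri✓ 1905:Sat✓ 1906:Sun 1907:Mon 1908:Wed 1909:Thu✓ 1910:Fri✓ 1911:Sat✓ 1912:Mon 1913:Tue 1914:Wed 1915:Thu✓ 1916:Sat✓ …(24 more)… 1941:Tue 1942:Wed 1943:Thu✓ 1944:Sat✓ 1945:Sun 1946:Mon 1947:Tue 1948:Thu✓ 1949:Fri✓ 1950:Sat✓ 1951:Sun 1952:Tue 1953:Wed 1954:Thu✓ 1955:Fri✓
Years with five Saturdays: 1904, 1905, 1909, 1910, 1911, 1915, 1916, 1920, 1921, 1922, 1926, 1927, 1932, 1933, 1937, 1938, 1939, 1943, 1944, 1948, 1949, 1950, 1954, 1955 → 24.

24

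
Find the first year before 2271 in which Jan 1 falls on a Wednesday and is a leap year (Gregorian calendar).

Jan 1 advances by 2 weekdays after a leap year and by 1 after a common year.
2271: Jan 1 is Sunday.
2270: Saturday
2269: Friday
2268: Wednesday (leap)
2268 begins on a Wednesday and is a leap year.

2268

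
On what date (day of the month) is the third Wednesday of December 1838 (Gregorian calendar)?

December 1, 1838 is a Saturday, so the first Wednesday is the 5th.
The third Wednesday is 5 + 14 = 19.

19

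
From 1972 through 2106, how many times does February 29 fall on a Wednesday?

Leap years in 1972–2106: 33 of them.
Feb 29 weekday advances by 5 (mod 7) from one leap year to the next four years later (or differs when a century non-leap intervenes).
Leap-day weekdays: 1972:Tue 1976:Sun 1980:Fri 1984:Wed✓ 1988:Mon 1992:Sat 1996:Thu 2000:Tue 2004:Sun 2008:Fri 2012:Wed✓ 2016:Mon 2020:Sat …(7 more)… 2052:Thu 2056:Tue 2060:Sun 2064:Fri 2068:Wed✓ 2072:Mon 2076:Sat 2080:Thu 2084:Tue 2088:Sun 2092:Fri 2096:Wed✓ 2104:Fri
Wednesday: 1984, 2012, 2040, 2068, 2096 → 5.

5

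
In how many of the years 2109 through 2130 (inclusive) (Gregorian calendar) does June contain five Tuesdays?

6

June has 30 days; it has five Tuesdays when Tuesday falls among the first (month-length − 28) days — i.e. when June 1 is one of Tuesday/Monday.
June 1 by year: 2109:Sat 2110:Sun 2111:Mon✓ 2112:Wed 2113:Thu 2114:Fri 2115:Sat 2116:Mon✓ 2117:Tue✓ 2118:Wed 2119:Thu 2120:Sat 2121:Sun 2122:Mon✓ 2123:Tue✓ 2124:Thu 2125:Fri 2126:Sat 2127:Sun 2128:Tue✓ 2129:Wed 2130:Thu
Years with five Tuesdays: 2111, 2116, 2117, 2122, 2123, 2128 → 6.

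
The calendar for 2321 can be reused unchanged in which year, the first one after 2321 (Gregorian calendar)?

2327

Two years share a calendar iff Jan 1 falls on the same weekday and both are leap or both are common. 2321: Jan 1 is Saturday, common year.
2322: Jan 1 Sunday, common
2323: Jan 1 Monday, common
2324: Jan 1 Tuesday, leap
2325: Jan 1 Thursday, common
2326: Jan 1 Friday, common
2327: Jan 1 Saturday, common
2327 matches on both conditions.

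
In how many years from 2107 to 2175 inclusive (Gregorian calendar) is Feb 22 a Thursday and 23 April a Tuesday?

Check each year's weekday for Feb 22 and 23 April:
  2107: Tue/Sat  2108: Wed/Mon  2109: Fri/Tue  2110: Sat/Wed  2111: Sun/Thu  2112: Mon/Sat  2113: Wed/Sun  2114: Thu/Mon  2115: Fri/Tue  2116: Sat/Thu  2117: Mon/Fri  2118: Tue/Sat  2119: Wed/Sun  2120: Thu/Tue ✓  …(41 more)…  2162: Mon/Fri  2163: Tue/Sat  2164: Wed/Mon  2165: Fri/Tue  2166: Sat/Wed  2167: Sun/Thu  2168: Mon/Sat  2169: Wed/Sun  2170: Thu/Mon  2171: Fri/Tue  2172: Sat/Thu  2173: Mon/Fri  2174: Tue/Sat  2175: Wed/Sun
Both conditions hold in: 2120, 2148 — 2.

2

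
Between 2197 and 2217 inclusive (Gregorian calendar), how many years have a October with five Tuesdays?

10

October has 31 days; it has five Tuesdays when Tuesday falls among the first (month-length − 28) days — i.e. when October 1 is one of Tuesday/Monday/Sunday.
October 1 by year: 2197:Sun✓ 2198:Mon✓ 2199:Tue✓ 2200:Wed 2201:Thu 2202:Fri 2203:Sat 2204:Mon✓ 2205:Tue✓ 2206:Wed 2207:Thu 2208:Sat 2209:Sun✓ 2210:Mon✓ 2211:Tue✓ 2212:Thu 2213:Fri 2214:Sat 2215:Sun✓ 2216:Tue✓ 2217:Wed
Years with five Tuesdays: 2197, 2198, 2199, 2204, 2205, 2209, 2210, 2211, 2215, 2216 → 10.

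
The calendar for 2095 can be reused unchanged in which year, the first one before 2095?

Two years share a calendar iff Jan 1 falls on the same weekday and both are leap or both are common. 2095: Jan 1 is Saturday, common year.
2094: Jan 1 Friday, common
2093: Jan 1 Thursday, common
2092: Jan 1 Tuesday, leap
2091: Jan 1 Monday, common
2090: Jan 1 Sunday, common
2089: Jan 1 Saturday, common
2089 matches on both conditions.

2089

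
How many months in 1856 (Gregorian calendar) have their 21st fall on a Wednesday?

1

Check the 21st of each month of 1856: Jan 21: Mon, Feb 21: Thu, Mar 21: Fri, Apr 21: Mon, May 21: Wed, Jun 21: Sat, Jul 21: Mon, Aug 21: Thu, Sep 21: Sun, Oct 21: Tue, Nov 21: Fri, Dec 21: Sun.
Wednesday occurs in May — 1 month.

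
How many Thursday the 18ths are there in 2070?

Check the 18th of each month of 2070: Jan 18: Sat, Feb 18: Tue, Mar 18: Tue, Apr 18: Fri, May 18: Sun, Jun 18: Wed, Jul 18: Fri, Aug 18: Mon, Sep 18: Thu, Oct 18: Sat, Nov 18: Tue, Dec 18: Thu.
Thursday occurs in September, December — 2 months.

2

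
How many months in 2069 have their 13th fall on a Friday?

2

Check the 13th of each month of 2069: Jan 13: Sun, Feb 13: Wed, Mar 13: Wed, Apr 13: Sat, May 13: Mon, Jun 13: Thu, Jul 13: Sat, Aug 13: Tue, Sep 13: Fri, Oct 13: Sun, Nov 13: Wed, Dec 13: Fri.
Friday occurs in September, December — 2 months.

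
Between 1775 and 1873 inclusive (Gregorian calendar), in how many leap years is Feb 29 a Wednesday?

Leap years in 1775–1873: 24 of them.
Feb 29 weekday advances by 5 (mod 7) from one leap year to the next four years later (or differs when a century non-leap intervenes).
Leap-day weekdays: 1776:Thu 1780:Tue 1784:Sun 1788:Fri 1792:Wed✓ 1796:Mon 1804:Wed✓ 1808:Mon 1812:Sat 1816:Thu 1820:Tue 1824:Sun 1828:Fri 1832:Wed✓ 1836:Mon 1840:Sat 1844:Thu 1848:Tue 1852:Sun 1856:Fri 1860:Wed✓ 1864:Mon 1868:Sat 1872:Thu
Wednesday: 1792, 1804, 1832, 1860 → 4.

4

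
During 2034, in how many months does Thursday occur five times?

4

A month of length L has five Thursdays iff its first Thursday is on day ≤ L−28 (so day 1–3 in a 31-day month, 1–2 in a 30-day month, day 1 in a leap February).
Checking each month of 2034: Jan starts Sun (31d); Feb starts Wed (28d); Mar starts Wed (31d) ✓; Apr starts Sat (30d); May starts Mon (31d); Jun starts Thu (30d) ✓; Jul starts Sat (31d); Aug starts Tue (31d) ✓; Sep starts Fri (30d); Oct starts Sun (31d); Nov starts Wed (30d) ✓; Dec starts Fri (31d).
Five-Thursday months: March, June, August, November → 4.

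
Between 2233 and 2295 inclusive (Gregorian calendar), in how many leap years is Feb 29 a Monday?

Leap years in 2233–2295: 15 of them.
Feb 29 weekday advances by 5 (mod 7) from one leap year to the next four years later (or differs when a century non-leap intervenes).
Leap-day weekdays: 2236:Mon✓ 2240:Sat 2244:Thu 2248:Tue 2252:Sun 2256:Fri 2260:Wed 2264:Mon✓ 2268:Sat 2272:Thu 2276:Tue 2280:Sun 2284:Fri 2288:Wed 2292:Mon✓
Monday: 2236, 2264, 2292 → 3.

3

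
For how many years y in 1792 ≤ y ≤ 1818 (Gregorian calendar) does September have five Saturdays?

7

September has 30 days; it has five Saturdays when Saturday falls among the first (month-length − 28) days — i.e. when September 1 is one of Saturday/Friday.
September 1 by year: 1792:Sat✓ 1793:Sun 1794:Mon 1795:Tue 1796:Thu 1797:Fri✓ 1798:Sat✓ 1799:Sun 1800:Mon 1801:Tue 1802:Wed 1803:Thu 1804:Sat✓ 1805:Sun 1806:Mon 1807:Tue 1808:Thu 1809:Fri✓ 1810:Sat✓ 1811:Sun 1812:Tue 1813:Wed 1814:Thu 1815:Fri✓ 1816:Sun 1817:Mon 1818:Tue
Years with five Saturdays: 1792, 1797, 1798, 1804, 1809, 1810, 1815 → 7.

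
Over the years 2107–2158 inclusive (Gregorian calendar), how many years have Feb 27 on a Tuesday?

7

Track Feb 27's weekday year by year (advancing +1, or +2 across a Feb 29):
  2107: Sun  2108: Mon (+1)  2109: Wed (+2)  2110: Thu (+1)  2111: Fri (+1)
  2112: Sat (+1)  2113: Mon (+2)  2114: Tue (+1) ✓  2115: Wed (+1)  2116: Thu (+1)
  2117: Sat (+2)  2118: Sun (+1)  2119: Mon (+1)  2120: Tue (+1) ✓  … (24 more years) …
  2145: Sat (+2)  2146: Sun (+1)  2147: Mon (+1)  2148: Tue (+1) ✓  2149: Thu (+2)
  2150: Fri (+1)  2151: Sat (+1)  2152: Sun (+1)  2153: Tue (+2) ✓  2154: Wed (+1)
  2155: Thu (+1)  2156: Fri (+1)  2157: Sun (+2)  2158: Mon (+1)
Tuesday years: 2114, 2120, 2125, 2131, 2142, 2148, 2153 — 7 in total.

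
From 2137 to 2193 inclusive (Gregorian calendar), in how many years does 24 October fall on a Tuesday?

8

Track 24 October's weekday year by year (advancing +1, or +2 across a Feb 29):
  2137: Thu  2138: Fri (+1)  2139: Sat (+1)  2140: Mon (+2)  2141: Tue (+1) ✓
  2142: Wed (+1)  2143: Thu (+1)  2144: Sat (+2)  2145: Sun (+1)  2146: Mon (+1)
  2147: Tue (+1) ✓  2148: Thu (+2)  2149: Fri (+1)  2150: Sat (+1)  … (29 more years) …
  2180: Tue (+2) ✓  2181: Wed (+1)  2182: Thu (+1)  2183: Fri (+1)  2184: Sun (+2)
  2185: Mon (+1)  2186: Tue (+1) ✓  2187: Wed (+1)  2188: Fri (+2)  2189: Sat (+1)
  2190: Sun (+1)  2191: Mon (+1)  2192: Wed (+2)  2193: Thu (+1)
Tuesday years: 2141, 2147, 2152, 2158, 2169, 2175, 2180, 2186 — 8 in total.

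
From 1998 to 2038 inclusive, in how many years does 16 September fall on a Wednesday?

Track 16 September's weekday year by year (advancing +1, or +2 across a Feb 29):
  1998: Wed ✓  1999: Thu (+1)  2000: Sat (+2)  2001: Sun (+1)  2002: Mon (+1)
  2003: Tue (+1)  2004: Thu (+2)  2005: Fri (+1)  2006: Sat (+1)  2007: Sun (+1)
  2008: Tue (+2)  2009: Wed (+1) ✓  2010: Thu (+1)  2011: Fri (+1)  … (13 more years) …
  2025: Tue (+1)  2026: Wed (+1) ✓  2027: Thu (+1)  2028: Sat (+2)  2029: Sun (+1)
  2030: Mon (+1)  2031: Tue (+1)  2032: Thu (+2)  2033: Fri (+1)  2034: Sat (+1)
  2035: Sun (+1)  2036: Tue (+2)  2037: Wed (+1) ✓  2038: Thu (+1)
Wednesday years: 1998, 2009, 2015, 2020, 2026, 2037 — 6 in total.

6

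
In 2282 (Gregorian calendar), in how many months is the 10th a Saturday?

Check the 10th of each month of 2282: Jan 10: Tue, Feb 10: Fri, Mar 10: Fri, Apr 10: Mon, May 10: Wed, Jun 10: Sat, Jul 10: Mon, Aug 10: Thu, Sep 10: Sun, Oct 10: Tue, Nov 10: Fri, Dec 10: Sun.
Saturday occurs in June — 1 month.

1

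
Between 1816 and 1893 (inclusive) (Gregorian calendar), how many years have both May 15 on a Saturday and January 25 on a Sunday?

Check each year's weekday for May 15 and January 25:
  1816: Wed/Thu  1817: Thu/Sat  1818: Fri/Sun  1819: Sat/Mon  1820: Mon/Tue  1821: Tue/Thu  1822: Wed/Fri  1823: Thu/Sat  1824: Sat/Sun ✓  1825: Sun/Tue  1826: Mon/Wed  1827: Tue/Thu  1828: Thu/Fri  1829: Fri/Sun  …(50 more)…  1880: Sat/Sun ✓  1881: Sun/Tue  1882: Mon/Wed  1883: Tue/Thu  1884: Thu/Fri  1885: Fri/Sun  1886: Sat/Mon  1887: Sun/Tue  1888: Tue/Wed  1889: Wed/Fri  1890: Thu/Sat  1891: Fri/Sun  1892: Sun/Mon  1893: Mon/Wed
Both conditions hold in: 1824, 1852, 1880 — 3.

3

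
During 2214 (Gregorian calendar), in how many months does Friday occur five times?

4

A month of length L has five Fridays iff its first Friday is on day ≤ L−28 (so day 1–3 in a 31-day month, 1–2 in a 30-day month, day 1 in a leap February).
Checking each month of 2214: Jan starts Sat (31d); Feb starts Tue (28d); Mar starts Tue (31d); Apr starts Fri (30d) ✓; May starts Sun (31d); Jun starts Wed (30d); Jul starts Fri (31d) ✓; Aug starts Mon (31d); Sep starts Thu (30d) ✓; Oct starts Sat (31d); Nov starts Tue (30d); Dec starts Thu (31d) ✓.
Five-Friday months: April, July, September, December → 4.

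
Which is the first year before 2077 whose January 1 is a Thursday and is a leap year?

2060

Jan 1 advances by 2 weekdays after a leap year and by 1 after a common year.
2077: Jan 1 is Friday.
2076: Wednesday (leap)
2075: Tuesday
2074: Monday
2073: Sunday
2072: Friday (leap)
2071: Thursday
2070: Wednesday
2069: Tuesday
2068: Sunday (leap)
2067: Saturday
2066: Friday
2065: Thursday
2064: Tuesday (leap)
2063: Monday
2062: Sunday
2061: Saturday
2060: Thursday (leap)
2060 begins on a Thursday and is a leap year.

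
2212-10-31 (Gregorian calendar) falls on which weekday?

January 1, 2212 is a Wednesday.
October 31 is day 305 of the year, i.e. 304 days after Jan 1.
304 mod 7 = 3, so advance 3 weekdays from Wednesday: Saturday.

Saturday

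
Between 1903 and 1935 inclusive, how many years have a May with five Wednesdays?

May has 31 days; it has five Wednesdays when Wednesday falls among the first (month-length − 28) days — i.e. when May 1 is one of Wednesday/Tuesday/Monday.
May 1 by year: 1903:Fri 1904:Sun 1905:Mon✓ 1906:Tue✓ 1907:Wed✓ 1908:Fri 1909:Sat 1910:Sun 1911:Mon✓ 1912:Wed✓ 1913:Thu 1914:Fri 1915:Sat 1916:Mon✓ 1917:Tue✓ …(3 more)… 1921:Sun 1922:Mon✓ 1923:Tue✓ 1924:Thu 1925:Fri 1926:Sat 1927:Sun 1928:Tue✓ 1929:Wed✓ 1930:Thu 1931:Fri 1932:Sun 1933:Mon✓ 1934:Tue✓ 1935:Wed✓
Years with five Wednesdays: 1905, 1906, 1907, 1911, 1912, 1916, 1917, 1918, 1922, 1923, 1928, 1929, 1933, 1934, 1935 → 15.

15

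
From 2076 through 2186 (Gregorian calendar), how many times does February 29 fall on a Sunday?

Leap years in 2076–2186: 27 of them.
Feb 29 weekday advances by 5 (mod 7) from one leap year to the next four years later (or differs when a century non-leap intervenes).
Leap-day weekdays: 2076:Sat 2080:Thu 2084:Tue 2088:Sun✓ 2092:Fri 2096:Wed 2104:Fri 2108:Wed 2112:Mon 2116:Sat 2120:Thu 2124:Tue 2128:Sun✓ 2132:Fri 2136:Wed 2140:Mon 2144:Sat 2148:Thu 2152:Tue 2156:Sun✓ 2160:Fri 2164:Wed 2168:Mon 2172:Sat 2176:Thu 2180:Tue 2184:Sun✓
Sunday: 2088, 2128, 2156, 2184 → 4.

4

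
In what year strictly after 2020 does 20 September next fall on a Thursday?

From one year to the next, a fixed date's weekday advances by 1, or by 2 when a Feb 29 lies between the two dates.
2020: September 20 is Sunday.
2021: Monday (+1)
2022: Tuesday (+1)
2023: Wednesday (+1)
2024: Friday (+2)
2025: Saturday (+1)
2026: Sunday (+1)
2027: Monday (+1)
2028: Wednesday (+2)
2029: Thursday (+1)
20 September falls on a Thursday in 2029.

2029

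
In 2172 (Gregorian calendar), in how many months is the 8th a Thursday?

Check the 8th of each month of 2172: Jan 8: Wed, Feb 8: Sat, Mar 8: Sun, Apr 8: Wed, May 8: Fri, Jun 8: Mon, Jul 8: Wed, Aug 8: Sat, Sep 8: Tue, Oct 8: Thu, Nov 8: Sun, Dec 8: Tue.
Thursday occurs in October — 1 month.

1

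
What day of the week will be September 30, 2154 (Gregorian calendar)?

January 1, 2154 is a Tuesday.
September 30 is day 273 of the year, i.e. 272 days after Jan 1.
272 mod 7 = 6, so advance 6 weekdays from Tuesday: Monday.

Monday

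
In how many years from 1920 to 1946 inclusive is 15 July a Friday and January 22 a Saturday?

3

Check each year's weekday for 15 July and January 22:
  1920: Thu/Thu  1921: Fri/Sat ✓  1922: Sat/Sun  1923: Sun/Mon  1924: Tue/Tue  1925: Wed/Thu  1926: Thu/Fri  1927: Fri/Sat ✓  1928: Sun/Sun  1929: Mon/Tue  1930: Tue/Wed  1931: Wed/Thu  1932: Fri/Fri  1933: Sat/Sun  1934: Sun/Mon  1935: Mon/Tue  1936: Wed/Wed  1937: Thu/Fri  1938: Fri/Sat ✓  1939: Sat/Sun  1940: Mon/Mon  1941: Tue/Wed  1942: Wed/Thu  1943: Thu/Fri  1944: Sat/Sat  1945: Sun/Mon  1946: Mon/Tue
Both conditions hold in: 1921, 1927, 1938 — 3.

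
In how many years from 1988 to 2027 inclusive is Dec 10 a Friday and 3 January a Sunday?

5

Check each year's weekday for Dec 10 and 3 January:
  1988: Sat/Sun  1989: Sun/Tue  1990: Mon/Wed  1991: Tue/Thu  1992: Thu/Fri  1993: Fri/Sun ✓  1994: Sat/Mon  1995: Sun/Tue  1996: Tue/Wed  1997: Wed/Fri  1998: Thu/Sat  1999: Fri/Sun ✓  2000: Sun/Mon  2001: Mon/Wed  …(12 more)…  2014: Wed/Fri  2015: Thu/Sat  2016: Sat/Sun  2017: Sun/Tue  2018: Mon/Wed  2019: Tue/Thu  2020: Thu/Fri  2021: Fri/Sun ✓  2022: Sat/Mon  2023: Sun/Tue  2024: Tue/Wed  2025: Wed/Fri  2026: Thu/Sat  2027: Fri/Sun ✓
Both conditions hold in: 1993, 1999, 2010, 2021, 2027 — 5.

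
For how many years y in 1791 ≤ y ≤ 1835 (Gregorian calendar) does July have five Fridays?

July has 31 days; it has five Fridays when Friday falls among the first (month-length − 28) days — i.e. when July 1 is one of Friday/Thursday/Wednesday.
July 1 by year: 1791:Fri✓ 1792:Sun 1793:Mon 1794:Tue 1795:Wed✓ 1796:Fri✓ 1797:Sat 1798:Sun 1799:Mon 1800:Tue 1801:Wed✓ 1802:Thu✓ 1803:Fri✓ 1804:Sun 1805:Mon …(15 more)… 1821:Sun 1822:Mon 1823:Tue 1824:Thu✓ 1825:Fri✓ 1826:Sat 1827:Sun 1828:Tue 1829:Wed✓ 1830:Thu✓ 1831:Fri✓ 1832:Sun 1833:Mon 1834:Tue 1835:Wed✓
Years with five Fridays: 1791, 1795, 1796, 1801, 1802, 1803, 1807, 1808, 1812, 1813, 1814, 1818, 1819, 1824, 1825, 1829, 1830, 1831, 1835 → 19.

19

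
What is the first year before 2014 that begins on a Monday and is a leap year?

Jan 1 advances by 2 weekdays after a leap year and by 1 after a common year.
2014: Jan 1 is Wednesday.
2013: Tuesday
2012: Sunday (leap)
2011: Saturday
2010: Friday
2009: Thursday
2008: Tuesday (leap)
2007: Monday
2006: Sunday
2005: Saturday
2004: Thursday (leap)
2003: Wednesday
2002: Tuesday
2001: Monday
2000: Saturday (leap)
1999: Friday
1998: Thursday
1997: Wednesday
1996: Monday (leap)
1996 begins on a Monday and is a leap year.

1996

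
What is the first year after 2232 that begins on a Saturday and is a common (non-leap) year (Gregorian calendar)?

2242

Jan 1 advances by 2 weekdays after a leap year and by 1 after a common year.
2232: Jan 1 is Sunday (leap).
2233: Tuesday
2234: Wednesday
2235: Thursday
2236: Friday (leap)
2237: Sunday
2238: Monday
2239: Tuesday
2240: Wednesday (leap)
2241: Friday
2242: Saturday
2242 begins on a Saturday and is a common year.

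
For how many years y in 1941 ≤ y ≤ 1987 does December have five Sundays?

19

December has 31 days; it has five Sundays when Sunday falls among the first (month-length − 28) days — i.e. when December 1 is one of Sunday/Saturday/Friday.
December 1 by year: 1941:Mon 1942:Tue 1943:Wed 1944:Fri✓ 1945:Sat✓ 1946:Sun✓ 1947:Mon 1948:Wed 1949:Thu 1950:Fri✓ 1951:Sat✓ 1952:Mon 1953:Tue 1954:Wed 1955:Thu …(17 more)… 1973:Sat✓ 1974:Sun✓ 1975:Mon 1976:Wed 1977:Thu 1978:Fri✓ 1979:Sat✓ 1980:Mon 1981:Tue 1982:Wed 1983:Thu 1984:Sat✓ 1985:Sun✓ 1986:Mon 1987:Tue
Years with five Sundays: 1944, 1945, 1946, 1950, 1951, 1956, 1957, 1961, 1962, 1963, 1967, 1968, 1972, 1973, 1974, 1978, 1979, 1984, 1985 → 19.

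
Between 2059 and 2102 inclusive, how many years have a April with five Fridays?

14

April has 30 days; it has five Fridays when Friday falls among the first (month-length − 28) days — i.e. when April 1 is one of Friday/Thursday.
April 1 by year: 2059:Tue 2060:Thu✓ 2061:Fri✓ 2062:Sat 2063:Sun 2064:Tue 2065:Wed 2066:Thu✓ 2067:Fri✓ 2068:Sun 2069:Mon 2070:Tue 2071:Wed 2072:Fri✓ 2073:Sat …(14 more)… 2088:Thu✓ 2089:Fri✓ 2090:Sat 2091:Sun 2092:Tue 2093:Wed 2094:Thu✓ 2095:Fri✓ 2096:Sun 2097:Mon 2098:Tue 2099:Wed 2100:Thu✓ 2101:Fri✓ 2102:Sat
Years with five Fridays: 2060, 2061, 2066, 2067, 2072, 2077, 2078, 2083, 2088, 2089, 2094, 2095, 2100, 2101 → 14.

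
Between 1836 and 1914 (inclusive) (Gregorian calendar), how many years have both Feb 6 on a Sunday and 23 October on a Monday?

2

Check each year's weekday for Feb 6 and 23 October:
  1836: Sat/Sun  1837: Mon/Mon  1838: Tue/Tue  1839: Wed/Wed  1840: Thu/Fri  1841: Sat/Sat  1842: Sun/Sun  1843: Mon/Mon  1844: Tue/Wed  1845: Thu/Thu  1846: Fri/Fri  1847: Sat/Sat  1848: Sun/Mon ✓  1849: Tue/Tue  …(51 more)…  1901: Wed/Wed  1902: Thu/Thu  1903: Fri/Fri  1904: Sat/Sun  1905: Mon/Mon  1906: Tue/Tue  1907: Wed/Wed  1908: Thu/Fri  1909: Sat/Sat  1910: Sun/Sun  1911: Mon/Mon  1912: Tue/Wed  1913: Thu/Thu  1914: Fri/Fri
Both conditions hold in: 1848, 1876 — 2.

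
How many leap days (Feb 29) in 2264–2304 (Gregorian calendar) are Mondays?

Leap years in 2264–2304: 10 of them.
Feb 29 weekday advances by 5 (mod 7) from one leap year to the next four years later (or differs when a century non-leap intervenes).
Leap-day weekdays: 2264:Mon✓ 2268:Sat 2272:Thu 2276:Tue 2280:Sun 2284:Fri 2288:Wed 2292:Mon✓ 2296:Sat 2304:Mon✓
Monday: 2264, 2292, 2304 → 3.

3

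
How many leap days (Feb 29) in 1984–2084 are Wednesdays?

4

Leap years in 1984–2084: 26 of them.
Feb 29 weekday advances by 5 (mod 7) from one leap year to the next four years later (or differs when a century non-leap intervenes).
Leap-day weekdays: 1984:Wed✓ 1988:Mon 1992:Sat 1996:Thu 2000:Tue 2004:Sun 2008:Fri 2012:Wed✓ 2016:Mon 2020:Sat 2024:Thu 2028:Tue 2032:Sun 2036:Fri 2040:Wed✓ 2044:Mon 2048:Sat 2052:Thu 2056:Tue 2060:Sun 2064:Fri 2068:Wed✓ 2072:Mon 2076:Sat 2080:Thu 2084:Tue
Wednesday: 1984, 2012, 2040, 2068 → 4.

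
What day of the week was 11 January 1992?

January 1, 1992 is a Wednesday.
January 11 is day 11 of the year, i.e. 10 days after Jan 1.
10 mod 7 = 3, so advance 3 weekdays from Wednesday: Saturday.

Saturday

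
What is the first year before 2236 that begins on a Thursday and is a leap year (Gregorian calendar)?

Jan 1 advances by 2 weekdays after a leap year and by 1 after a common year.
2236: Jan 1 is Friday (leap).
2235: Thursday
2234: Wednesday
2233: Tuesday
2232: Sunday (leap)
2231: Saturday
2230: Friday
2229: Thursday
2228: Tuesday (leap)
2227: Monday
2226: Sunday
2225: Saturday
2224: Thursday (leap)
2224 begins on a Thursday and is a leap year.

2224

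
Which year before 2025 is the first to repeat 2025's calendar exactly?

Two years share a calendar iff Jan 1 falls on the same weekday and both are leap or both are common. 2025: Jan 1 is Wednesday, common year.
2024: Jan 1 Monday, leap
2023: Jan 1 Sunday, common
2022: Jan 1 Saturday, common
2021: Jan 1 Friday, common
2020: Jan 1 Wednesday, leap
2019: Jan 1 Tuesday, common
2018: Jan 1 Monday, common
2017: Jan 1 Sunday, common
2016: Jan 1 Friday, leap
2015: Jan 1 Thursday, common
2014: Jan 1 Wednesday, common
2014 matches on both conditions.

2014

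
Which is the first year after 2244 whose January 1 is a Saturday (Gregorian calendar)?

Jan 1 advances by 2 weekdays after a leap year and by 1 after a common year.
2244: Jan 1 is Monday (leap).
2245: Wednesday
2246: Thursday
2247: Friday
2248: Saturday (leap)
2248 begins on a Saturday

2248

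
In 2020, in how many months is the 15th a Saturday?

Check the 15th of each month of 2020: Jan 15: Wed, Feb 15: Sat, Mar 15: Sun, Apr 15: Wed, May 15: Fri, Jun 15: Mon, Jul 15: Wed, Aug 15: Sat, Sep 15: Tue, Oct 15: Thu, Nov 15: Sun, Dec 15: Tue.
Saturday occurs in February, August — 2 months.

2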